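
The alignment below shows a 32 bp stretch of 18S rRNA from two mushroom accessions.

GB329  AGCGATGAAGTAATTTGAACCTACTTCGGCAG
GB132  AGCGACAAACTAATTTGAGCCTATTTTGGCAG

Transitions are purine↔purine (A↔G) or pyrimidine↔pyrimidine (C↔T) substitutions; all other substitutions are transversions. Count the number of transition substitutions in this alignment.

5

The sequences differ at positions 6 (T/C, transition), 7 (G/A, transition), 10 (G/C, transversion), 19 (A/G, transition), 24 (C/T, transition), 27 (C/T, transition).
Of the 6 differences, 5 transitions and 1 transversion, so the answer is 5.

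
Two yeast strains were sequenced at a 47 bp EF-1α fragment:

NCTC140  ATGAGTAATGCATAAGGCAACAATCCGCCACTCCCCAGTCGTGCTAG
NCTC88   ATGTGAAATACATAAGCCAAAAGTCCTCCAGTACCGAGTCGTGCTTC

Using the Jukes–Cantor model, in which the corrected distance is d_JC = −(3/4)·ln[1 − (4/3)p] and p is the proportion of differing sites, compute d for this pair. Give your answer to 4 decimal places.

Mismatches occur at site 4 (A→T), site 6 (T→A), site 10 (G→A), site 17 (G→C), site 21 (C→A), site 23 (A→G), site 27 (G→T), site 31 (C→G), site 33 (C→A), site 36 (C→G), site 46 (A→T), site 47 (G→C).
p = 12/47 = 0.255319.
d = −0.75 · ln(1 − (4/3)·0.255319) = −0.75 · ln(0.659575) = −0.75 · (-0.416160) = 0.3121.

0.3121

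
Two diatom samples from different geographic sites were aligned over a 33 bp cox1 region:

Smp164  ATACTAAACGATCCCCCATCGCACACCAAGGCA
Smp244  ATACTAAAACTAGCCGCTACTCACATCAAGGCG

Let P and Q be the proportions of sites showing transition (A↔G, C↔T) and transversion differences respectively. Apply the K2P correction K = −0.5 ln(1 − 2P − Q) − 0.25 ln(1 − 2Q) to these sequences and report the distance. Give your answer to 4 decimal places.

0.4475

Mismatches occur at site 9 (C↔A, transversion), site 10 (G↔C, transversion), site 11 (A↔T, transversion), site 12 (T↔A, transversion), site 13 (C↔G, transversion), site 16 (C↔G, transversion), site 18 (A↔T, transversion), site 19 (T↔A, transversion), site 21 (G↔T, transversion), site 26 (C↔T, transition), site 33 (A↔G, transition).
Of the 11 differences, 2 transitions and 9 transversions over 33 sites: P = 2/33 = 0.060606, Q = 9/33 = 0.272727.
d = −0.5·ln(0.606061) − 0.25·ln(0.454546) = −0.5·(-0.500775) − 0.25·(-0.788456) = 0.4475.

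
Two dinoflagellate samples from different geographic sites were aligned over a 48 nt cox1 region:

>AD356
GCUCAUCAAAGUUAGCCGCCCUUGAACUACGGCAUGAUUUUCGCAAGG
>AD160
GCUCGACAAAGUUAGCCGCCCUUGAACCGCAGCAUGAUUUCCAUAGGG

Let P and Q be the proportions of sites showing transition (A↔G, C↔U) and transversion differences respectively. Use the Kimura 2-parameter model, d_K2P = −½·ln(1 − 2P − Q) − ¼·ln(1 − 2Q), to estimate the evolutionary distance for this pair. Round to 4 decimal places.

0.2292

The sequences differ at positions 5 (A/G, transition), 6 (U/A, transversion), 28 (U/C, transition), 29 (A/G, transition), 31 (G/A, transition), 41 (U/C, transition), 43 (G/A, transition), 44 (C/U, transition), 46 (A/G, transition).
Of the 9 differences, 8 transitions and 1 transversion over 48 sites: P = 8/48 = 0.166667, Q = 1/48 = 0.020833.
d = −0.5·ln(0.645833) − 0.25·ln(0.958334) = −0.5·(-0.437214) − 0.25·(-0.042559) = 0.2292.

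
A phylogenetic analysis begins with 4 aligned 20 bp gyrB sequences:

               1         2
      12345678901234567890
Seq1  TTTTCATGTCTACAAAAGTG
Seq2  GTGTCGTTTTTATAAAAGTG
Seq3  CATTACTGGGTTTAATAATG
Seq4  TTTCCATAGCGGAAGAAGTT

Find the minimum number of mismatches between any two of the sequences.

6

Pairwise Hamming distances:
  Seq1 vs Seq2: 6
  Seq1 vs Seq3: 10
  Seq1 vs Seq4: 8
  Seq2 vs Seq3: 11
  Seq2 vs Seq4: 12
  Seq3 vs Seq4: 14
The smallest is 6, between Seq1 and Seq2.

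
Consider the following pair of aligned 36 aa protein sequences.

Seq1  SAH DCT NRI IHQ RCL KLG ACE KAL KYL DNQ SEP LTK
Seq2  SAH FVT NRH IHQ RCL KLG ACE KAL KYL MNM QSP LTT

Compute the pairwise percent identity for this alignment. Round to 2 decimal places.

77.78%

Mismatches occur at site 4 (D↔F), site 5 (C↔V), site 9 (I↔H), site 28 (D↔M), site 30 (Q↔M), site 31 (S↔Q), site 32 (E↔S), site 36 (K↔T).
28 of the 36 sites match, so the percent identity is 28/36 × 100 = 77.78%.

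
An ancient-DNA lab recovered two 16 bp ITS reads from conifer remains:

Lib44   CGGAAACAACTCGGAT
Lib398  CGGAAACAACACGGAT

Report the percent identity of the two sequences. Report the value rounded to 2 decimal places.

Differing sites — 11:T/A.
15 of the 16 sites match, so the percent identity is 15/16 × 100 = 93.75%.

93.75%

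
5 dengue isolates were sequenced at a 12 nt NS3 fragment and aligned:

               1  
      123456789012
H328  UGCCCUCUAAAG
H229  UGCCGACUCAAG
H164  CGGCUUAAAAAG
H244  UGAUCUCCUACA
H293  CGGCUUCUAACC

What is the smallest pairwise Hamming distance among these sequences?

3

Pairwise Hamming distances:
  H328 vs H229: 3
  H328 vs H164: 5
  H328 vs H244: 6
  H328 vs H293: 5
  H229 vs H164: 7
  H229 vs H244: 8
  H229 vs H293: 7
  H164 vs H244: 9
  H164 vs H293: 4
  H244 vs H293: 7
The smallest is 3, between H328 and H229.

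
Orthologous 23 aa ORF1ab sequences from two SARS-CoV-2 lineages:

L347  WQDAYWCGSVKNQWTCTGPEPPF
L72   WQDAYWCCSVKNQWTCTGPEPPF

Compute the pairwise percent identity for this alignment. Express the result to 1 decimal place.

95.7%

A single mismatch occurs at site 8 (G↔C).
22 of the 23 sites match, so the percent identity is 22/23 × 100 = 95.7%.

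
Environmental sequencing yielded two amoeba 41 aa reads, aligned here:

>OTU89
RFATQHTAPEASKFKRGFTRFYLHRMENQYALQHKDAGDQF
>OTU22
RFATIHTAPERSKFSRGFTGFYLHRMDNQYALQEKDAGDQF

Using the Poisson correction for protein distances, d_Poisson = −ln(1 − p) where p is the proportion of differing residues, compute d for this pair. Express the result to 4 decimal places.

Mismatches occur at site 5 (Q/I), site 11 (A/R), site 15 (K/S), site 20 (R/G), site 27 (E/D), site 34 (H/E).
p = 6/41 = 0.146341.
d = −ln(1 − 0.146341) = −ln(0.853659) = 0.1582.

0.1582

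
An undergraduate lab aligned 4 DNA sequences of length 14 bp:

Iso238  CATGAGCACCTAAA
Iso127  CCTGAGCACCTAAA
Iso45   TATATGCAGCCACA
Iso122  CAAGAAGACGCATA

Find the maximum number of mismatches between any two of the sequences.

Pairwise Hamming distances:
  Iso238 vs Iso127: 1
  Iso238 vs Iso45: 6
  Iso238 vs Iso122: 6
  Iso127 vs Iso45: 7
  Iso127 vs Iso122: 7
  Iso45 vs Iso122: 9
The largest is 9, between Iso45 and Iso122.

9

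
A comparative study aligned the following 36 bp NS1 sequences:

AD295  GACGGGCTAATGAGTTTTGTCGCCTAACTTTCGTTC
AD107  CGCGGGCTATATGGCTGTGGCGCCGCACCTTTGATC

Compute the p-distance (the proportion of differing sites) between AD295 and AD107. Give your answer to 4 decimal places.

The sequences differ at positions 1 (G/C), 2 (A/G), 10 (A/T), 11 (T/A), 12 (G/T), 13 (A/G), 15 (T/C), 17 (T/G), 20 (T/G), 25 (T/G), 26 (A/C), 29 (T/C), 32 (C/T), 34 (T/A).
There are 14 differences over 36 sites, so p = 14/36 = 0.3889.

0.3889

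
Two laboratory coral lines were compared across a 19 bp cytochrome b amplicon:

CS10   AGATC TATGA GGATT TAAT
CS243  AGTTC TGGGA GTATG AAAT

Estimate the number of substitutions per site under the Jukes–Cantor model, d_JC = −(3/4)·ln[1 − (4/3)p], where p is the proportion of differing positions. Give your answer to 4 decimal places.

The sequences differ at positions 3 (A/T), 7 (A/G), 8 (T/G), 12 (G/T), 15 (T/G), 16 (T/A).
p = 6/19 = 0.315789.
d = −0.75 · ln(1 − (4/3)·0.315789) = −0.75 · ln(0.578948) = −0.75 · (-0.546543) = 0.4099.

0.4099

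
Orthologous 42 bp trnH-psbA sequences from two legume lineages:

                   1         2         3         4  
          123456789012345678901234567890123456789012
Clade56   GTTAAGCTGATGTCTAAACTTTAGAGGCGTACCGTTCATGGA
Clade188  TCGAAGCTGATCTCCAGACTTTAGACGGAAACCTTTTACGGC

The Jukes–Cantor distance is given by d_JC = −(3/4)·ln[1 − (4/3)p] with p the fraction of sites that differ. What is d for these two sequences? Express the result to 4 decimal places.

0.4408

The sequences differ at positions 1 (G/T), 2 (T/C), 3 (T/G), 12 (G/C), 15 (T/C), 17 (A/G), 26 (G/C), 28 (C/G), 29 (G/A), 30 (T/A), 34 (G/T), 37 (C/T), 39 (T/C), 42 (A/C).
p = 14/42 = 0.333333.
d = −0.75 · ln(1 − (4/3)·0.333333) = −0.75 · ln(0.555556) = −0.75 · (-0.587786) = 0.4408.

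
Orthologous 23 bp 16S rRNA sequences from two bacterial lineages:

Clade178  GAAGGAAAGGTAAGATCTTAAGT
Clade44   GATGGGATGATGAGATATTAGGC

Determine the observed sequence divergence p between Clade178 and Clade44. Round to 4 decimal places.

0.3478

Mismatches occur at site 3 (A→T), site 6 (A→G), site 8 (A→T), site 10 (G→A), site 12 (A→G), site 17 (C→A), site 21 (A→G), site 23 (T→C).
There are 8 differences over 23 sites, so p = 8/23 = 0.3478.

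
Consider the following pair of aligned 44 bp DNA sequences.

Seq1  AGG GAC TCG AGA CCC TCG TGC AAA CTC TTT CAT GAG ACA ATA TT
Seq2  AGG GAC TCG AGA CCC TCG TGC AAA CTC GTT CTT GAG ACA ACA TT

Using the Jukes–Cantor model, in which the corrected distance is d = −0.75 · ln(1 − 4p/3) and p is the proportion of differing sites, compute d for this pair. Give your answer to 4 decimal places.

0.0715

Differing sites — 28:T/G; 32:A/T; 41:T/C.
p = 3/44 = 0.068182.
d = −0.75 · ln(1 − (4/3)·0.068182) = −0.75 · ln(0.909091) = −0.75 · (-0.095310) = 0.0715.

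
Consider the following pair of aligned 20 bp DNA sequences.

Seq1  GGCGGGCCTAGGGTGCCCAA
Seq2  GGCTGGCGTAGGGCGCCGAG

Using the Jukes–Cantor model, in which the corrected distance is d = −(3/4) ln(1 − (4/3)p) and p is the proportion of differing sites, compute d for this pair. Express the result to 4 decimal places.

Differing sites — 4:G/T; 8:C/G; 14:T/C; 18:C/G; 20:A/G.
p = 5/20 = 0.250000.
d = −0.75 · ln(1 − (4/3)·0.250000) = −0.75 · ln(0.666667) = −0.75 · (-0.405465) = 0.3041.

0.3041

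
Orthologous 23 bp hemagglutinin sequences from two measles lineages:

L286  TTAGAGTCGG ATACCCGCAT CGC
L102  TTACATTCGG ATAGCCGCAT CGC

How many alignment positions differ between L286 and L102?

Mismatches occur at site 4 (G→C), site 6 (G→T), site 14 (C→G).
That gives 3 mismatches out of 23 aligned sites, so the Hamming distance is 3.

3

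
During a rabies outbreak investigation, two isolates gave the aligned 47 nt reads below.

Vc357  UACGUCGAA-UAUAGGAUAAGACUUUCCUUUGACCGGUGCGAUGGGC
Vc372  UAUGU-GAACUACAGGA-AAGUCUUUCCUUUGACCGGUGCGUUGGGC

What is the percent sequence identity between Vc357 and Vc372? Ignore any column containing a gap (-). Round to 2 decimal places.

90.91%

Excluding the 3 gap columns leaves 44 comparable sites.
Differing sites — 3:C/U; 13:U/C; 22:A/U; 42:A/U.
40 of the 44 comparable sites match, so the percent identity is 40/44 × 100 = 90.91%.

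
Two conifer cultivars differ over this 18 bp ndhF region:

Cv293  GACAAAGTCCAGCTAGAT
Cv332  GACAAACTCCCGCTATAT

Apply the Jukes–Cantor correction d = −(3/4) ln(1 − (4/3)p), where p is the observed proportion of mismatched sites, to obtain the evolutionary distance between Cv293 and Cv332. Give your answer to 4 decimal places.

Differing sites — 7:G/C; 11:A/C; 16:G/T.
p = 3/18 = 0.166667.
d = −0.75 · ln(1 − (4/3)·0.166667) = −0.75 · ln(0.777777) = −0.75 · (-0.251315) = 0.1885.

0.1885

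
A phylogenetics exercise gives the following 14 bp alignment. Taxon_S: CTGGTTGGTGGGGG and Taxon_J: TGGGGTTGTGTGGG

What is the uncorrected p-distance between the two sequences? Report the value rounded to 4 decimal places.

Mismatches occur at site 1 (C/T), site 2 (T/G), site 5 (T/G), site 7 (G/T), site 11 (G/T).
There are 5 differences over 14 sites, so p = 5/14 = 0.3571.

0.3571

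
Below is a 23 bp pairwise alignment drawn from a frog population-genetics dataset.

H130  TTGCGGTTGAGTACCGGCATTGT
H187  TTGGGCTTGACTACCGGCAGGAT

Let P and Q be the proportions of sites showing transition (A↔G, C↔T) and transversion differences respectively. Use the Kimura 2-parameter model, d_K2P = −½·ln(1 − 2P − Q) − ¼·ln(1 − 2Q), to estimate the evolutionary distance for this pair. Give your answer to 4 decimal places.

0.3241

Differing sites — 4:C/G (Tv); 6:G/C (Tv); 11:G/C (Tv); 20:T/G (Tv); 21:T/G (Tv); 22:G/A (Ti).
Of the 6 differences, 1 transition and 5 transversions over 23 sites: P = 1/23 = 0.043478, Q = 5/23 = 0.217391.
d = −0.5·ln(0.695653) − 0.25·ln(0.565218) = −0.5·(-0.362904) − 0.25·(-0.570544) = 0.3241.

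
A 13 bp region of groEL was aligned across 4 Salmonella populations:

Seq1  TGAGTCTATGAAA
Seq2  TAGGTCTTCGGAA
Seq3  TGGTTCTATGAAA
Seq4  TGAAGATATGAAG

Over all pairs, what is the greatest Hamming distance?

9

Pairwise Hamming distances:
  Seq1 vs Seq2: 5
  Seq1 vs Seq3: 2
  Seq1 vs Seq4: 4
  Seq2 vs Seq3: 5
  Seq2 vs Seq4: 9
  Seq3 vs Seq4: 5
The largest is 9, between Seq2 and Seq4.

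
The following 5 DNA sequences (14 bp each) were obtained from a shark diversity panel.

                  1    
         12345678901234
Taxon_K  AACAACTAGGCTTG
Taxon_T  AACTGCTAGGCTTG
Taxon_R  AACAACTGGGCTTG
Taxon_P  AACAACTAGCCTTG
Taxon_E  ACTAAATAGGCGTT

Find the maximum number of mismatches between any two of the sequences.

Pairwise Hamming distances:
  Taxon_K vs Taxon_T: 2
  Taxon_K vs Taxon_R: 1
  Taxon_K vs Taxon_P: 1
  Taxon_K vs Taxon_E: 5
  Taxon_T vs Taxon_R: 3
  Taxon_T vs Taxon_P: 3
  Taxon_T vs Taxon_E: 7
  Taxon_R vs Taxon_P: 2
  Taxon_R vs Taxon_E: 6
  Taxon_P vs Taxon_E: 6
The largest is 7, between Taxon_T and Taxon_E.

7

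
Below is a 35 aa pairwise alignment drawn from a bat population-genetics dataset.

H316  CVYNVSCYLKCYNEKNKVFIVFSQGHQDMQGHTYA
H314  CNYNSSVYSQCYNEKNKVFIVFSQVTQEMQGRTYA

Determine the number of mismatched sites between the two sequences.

9

Mismatches occur at site 2 (V/N), site 5 (V/S), site 7 (C/V), site 9 (L/S), site 10 (K/Q), site 25 (G/V), site 26 (H/T), site 28 (D/E), site 32 (H/R).
That gives 9 mismatches out of 35 aligned sites, so the Hamming distance is 9.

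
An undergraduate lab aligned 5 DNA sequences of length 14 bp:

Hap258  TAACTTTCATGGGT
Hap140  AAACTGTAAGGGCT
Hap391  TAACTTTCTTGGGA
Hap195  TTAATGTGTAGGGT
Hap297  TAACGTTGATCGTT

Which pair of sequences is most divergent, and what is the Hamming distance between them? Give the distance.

8

Pairwise Hamming distances:
  Hap258 vs Hap140: 5
  Hap258 vs Hap391: 2
  Hap258 vs Hap195: 6
  Hap258 vs Hap297: 4
  Hap140 vs Hap391: 7
  Hap140 vs Hap195: 7
  Hap140 vs Hap297: 7
  Hap391 vs Hap195: 6
  Hap391 vs Hap297: 6
  Hap195 vs Hap297: 8
The largest is 8, between Hap195 and Hap297.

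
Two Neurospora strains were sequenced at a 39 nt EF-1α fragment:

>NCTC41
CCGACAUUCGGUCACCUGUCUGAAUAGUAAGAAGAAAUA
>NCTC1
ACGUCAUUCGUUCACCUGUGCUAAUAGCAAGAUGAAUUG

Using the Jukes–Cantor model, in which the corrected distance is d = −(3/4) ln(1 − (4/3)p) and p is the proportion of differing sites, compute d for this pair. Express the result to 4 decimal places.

0.3138

Mismatches occur at site 1 (C↔A), site 4 (A↔U), site 11 (G↔U), site 20 (C↔G), site 21 (U↔C), site 22 (G↔U), site 28 (U↔C), site 33 (A↔U), site 37 (A↔U), site 39 (A↔G).
p = 10/39 = 0.256410.
d = −0.75 · ln(1 − (4/3)·0.256410) = −0.75 · ln(0.658120) = −0.75 · (-0.418368) = 0.3138.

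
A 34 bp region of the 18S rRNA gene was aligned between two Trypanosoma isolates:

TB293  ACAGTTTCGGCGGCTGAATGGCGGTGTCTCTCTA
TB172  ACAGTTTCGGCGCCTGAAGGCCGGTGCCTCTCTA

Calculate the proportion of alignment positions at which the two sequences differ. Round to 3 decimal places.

Mismatches occur at site 13 (G→C), site 19 (T→G), site 21 (G→C), site 27 (T→C).
There are 4 differences over 34 sites, so p = 4/34 = 0.118.

0.118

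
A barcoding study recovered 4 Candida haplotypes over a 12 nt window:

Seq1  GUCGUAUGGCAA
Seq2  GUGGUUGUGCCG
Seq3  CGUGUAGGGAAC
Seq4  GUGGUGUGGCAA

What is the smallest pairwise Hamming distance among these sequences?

2

Pairwise Hamming distances:
  Seq1 vs Seq2: 6
  Seq1 vs Seq3: 6
  Seq1 vs Seq4: 2
  Seq2 vs Seq3: 8
  Seq2 vs Seq4: 5
  Seq3 vs Seq4: 7
The smallest is 2, between Seq1 and Seq4.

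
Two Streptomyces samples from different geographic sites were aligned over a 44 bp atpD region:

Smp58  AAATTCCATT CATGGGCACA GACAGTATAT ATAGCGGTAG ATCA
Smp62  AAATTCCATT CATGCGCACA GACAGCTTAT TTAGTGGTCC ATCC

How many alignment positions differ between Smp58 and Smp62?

Mismatches occur at site 15 (G↔C), site 26 (T↔C), site 27 (A↔T), site 31 (A↔T), site 35 (C↔T), site 39 (A↔C), site 40 (G↔C), site 44 (A↔C).
That gives 8 mismatches out of 44 aligned sites, so the Hamming distance is 8.

8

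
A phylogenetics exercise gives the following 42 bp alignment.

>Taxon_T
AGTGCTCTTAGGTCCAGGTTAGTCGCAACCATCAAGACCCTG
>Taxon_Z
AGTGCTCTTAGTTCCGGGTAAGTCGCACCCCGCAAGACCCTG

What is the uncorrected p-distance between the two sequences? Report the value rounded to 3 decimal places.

The sequences differ at positions 12 (G/T), 16 (A/G), 20 (T/A), 28 (A/C), 31 (A/C), 32 (T/G).
There are 6 differences over 42 sites, so p = 6/42 = 0.143.

0.143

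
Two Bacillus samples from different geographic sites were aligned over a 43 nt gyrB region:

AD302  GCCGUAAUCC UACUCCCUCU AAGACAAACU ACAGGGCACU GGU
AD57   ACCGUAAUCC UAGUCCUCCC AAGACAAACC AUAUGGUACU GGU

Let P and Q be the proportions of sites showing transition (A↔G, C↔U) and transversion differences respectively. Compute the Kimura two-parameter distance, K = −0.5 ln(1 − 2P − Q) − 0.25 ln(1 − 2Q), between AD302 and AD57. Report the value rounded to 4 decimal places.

Mismatches occur at site 1 (G/A, transition), site 13 (C/G, transversion), site 17 (C/U, transition), site 18 (U/C, transition), site 20 (U/C, transition), site 30 (U/C, transition), site 32 (C/U, transition), site 34 (G/U, transversion), site 37 (C/U, transition).
Of the 9 differences, 7 transitions and 2 transversions over 43 sites: P = 7/43 = 0.162791, Q = 2/43 = 0.046512.
d = −0.5·ln(0.627906) − 0.25·ln(0.906976) = −0.5·(-0.465365) − 0.25·(-0.097639) = 0.2571.

0.2571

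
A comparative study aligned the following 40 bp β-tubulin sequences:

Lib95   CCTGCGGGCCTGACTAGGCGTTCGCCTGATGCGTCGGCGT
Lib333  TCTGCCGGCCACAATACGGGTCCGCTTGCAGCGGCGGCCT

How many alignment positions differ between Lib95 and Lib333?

13

Differing sites — 1:C/T; 6:G/C; 11:T/A; 12:G/C; 14:C/A; 17:G/C; 19:C/G; 22:T/C; 26:C/T; 29:A/C; 30:T/A; 34:T/G; 39:G/C.
That gives 13 mismatches out of 40 aligned sites, so the Hamming distance is 13.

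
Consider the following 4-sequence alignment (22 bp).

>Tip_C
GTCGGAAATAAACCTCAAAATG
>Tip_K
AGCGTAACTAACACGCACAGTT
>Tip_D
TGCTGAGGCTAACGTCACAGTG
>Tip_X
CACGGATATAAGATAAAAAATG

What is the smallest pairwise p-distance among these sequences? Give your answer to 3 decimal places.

0.364

Pairwise Hamming distances:
  Tip_C vs Tip_K: 10
  Tip_C vs Tip_D: 10
  Tip_C vs Tip_X: 8
  Tip_K vs Tip_D: 12
  Tip_K vs Tip_X: 12
  Tip_D vs Tip_X: 14
The smallest is 8 mismatches, between Tip_C and Tip_X; p = 8/22 = 0.364.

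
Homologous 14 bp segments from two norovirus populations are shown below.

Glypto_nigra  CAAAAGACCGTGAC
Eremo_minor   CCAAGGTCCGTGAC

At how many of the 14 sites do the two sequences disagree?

Differing sites — 2:A/C; 5:A/G; 7:A/T.
That gives 3 mismatches out of 14 aligned sites, so the Hamming distance is 3.

3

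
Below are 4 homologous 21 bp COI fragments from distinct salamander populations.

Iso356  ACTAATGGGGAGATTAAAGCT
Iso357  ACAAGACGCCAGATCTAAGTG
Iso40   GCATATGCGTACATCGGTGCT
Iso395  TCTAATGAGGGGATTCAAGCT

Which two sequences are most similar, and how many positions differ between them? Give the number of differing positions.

4

Pairwise Hamming distances:
  Iso356 vs Iso357: 10
  Iso356 vs Iso40: 10
  Iso356 vs Iso395: 4
  Iso357 vs Iso40: 14
  Iso357 vs Iso395: 13
  Iso40 vs Iso395: 11
The smallest is 4, between Iso356 and Iso395.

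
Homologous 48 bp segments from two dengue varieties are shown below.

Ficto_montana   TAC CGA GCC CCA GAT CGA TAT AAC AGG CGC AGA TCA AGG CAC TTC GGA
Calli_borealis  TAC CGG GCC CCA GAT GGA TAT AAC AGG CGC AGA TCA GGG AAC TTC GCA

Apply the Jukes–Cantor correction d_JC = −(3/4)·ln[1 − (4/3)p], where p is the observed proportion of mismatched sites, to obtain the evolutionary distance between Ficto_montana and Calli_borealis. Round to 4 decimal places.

0.1121

The sequences differ at positions 6 (A/G), 16 (C/G), 37 (A/G), 40 (C/A), 47 (G/C).
p = 5/48 = 0.104167.
d = −0.75 · ln(1 − (4/3)·0.104167) = −0.75 · ln(0.861111) = −0.75 · (-0.149532) = 0.1121.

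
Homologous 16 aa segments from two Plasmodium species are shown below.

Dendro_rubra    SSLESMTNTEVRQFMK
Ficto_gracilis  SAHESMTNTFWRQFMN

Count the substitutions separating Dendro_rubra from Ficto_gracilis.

Differing sites — 2:S/A; 3:L/H; 10:E/F; 11:V/W; 16:K/N.
That gives 5 mismatches out of 16 aligned sites, so the Hamming distance is 5.

5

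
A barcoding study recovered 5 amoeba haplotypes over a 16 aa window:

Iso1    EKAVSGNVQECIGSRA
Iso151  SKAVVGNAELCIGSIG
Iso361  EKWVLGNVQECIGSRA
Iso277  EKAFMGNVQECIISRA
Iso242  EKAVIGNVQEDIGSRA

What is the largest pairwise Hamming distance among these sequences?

9

Pairwise Hamming distances:
  Iso1 vs Iso151: 7
  Iso1 vs Iso361: 2
  Iso1 vs Iso277: 3
  Iso1 vs Iso242: 2
  Iso151 vs Iso361: 8
  Iso151 vs Iso277: 9
  Iso151 vs Iso242: 8
  Iso361 vs Iso277: 4
  Iso361 vs Iso242: 3
  Iso277 vs Iso242: 4
The largest is 9, between Iso151 and Iso277.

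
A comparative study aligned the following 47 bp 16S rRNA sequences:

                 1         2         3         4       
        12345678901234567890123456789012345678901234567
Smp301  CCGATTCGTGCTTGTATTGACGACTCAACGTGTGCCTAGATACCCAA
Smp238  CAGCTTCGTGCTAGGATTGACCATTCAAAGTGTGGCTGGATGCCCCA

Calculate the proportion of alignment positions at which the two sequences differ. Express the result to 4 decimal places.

0.2340

The sequences differ at positions 2 (C/A), 4 (A/C), 13 (T/A), 15 (T/G), 22 (G/C), 24 (C/T), 29 (C/A), 35 (C/G), 38 (A/G), 42 (A/G), 46 (A/C).
There are 11 differences over 47 sites, so p = 11/47 = 0.2340.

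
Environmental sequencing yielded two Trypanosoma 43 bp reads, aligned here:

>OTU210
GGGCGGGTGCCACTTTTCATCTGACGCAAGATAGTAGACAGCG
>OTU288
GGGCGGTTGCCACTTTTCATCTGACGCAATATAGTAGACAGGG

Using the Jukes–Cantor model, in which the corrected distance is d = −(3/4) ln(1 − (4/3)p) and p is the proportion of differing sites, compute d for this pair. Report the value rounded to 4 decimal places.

The sequences differ at positions 7 (G/T), 30 (G/T), 42 (C/G).
p = 3/43 = 0.069767.
d = −0.75 · ln(1 − (4/3)·0.069767) = −0.75 · ln(0.906977) = −0.75 · (-0.097638) = 0.0732.

0.0732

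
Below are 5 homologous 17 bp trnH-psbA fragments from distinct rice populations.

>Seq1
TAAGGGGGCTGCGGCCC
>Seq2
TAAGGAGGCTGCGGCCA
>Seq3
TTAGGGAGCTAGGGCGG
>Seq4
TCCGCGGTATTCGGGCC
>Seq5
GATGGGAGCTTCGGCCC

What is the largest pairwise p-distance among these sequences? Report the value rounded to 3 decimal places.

0.647

Pairwise Hamming distances:
  Seq1 vs Seq2: 2
  Seq1 vs Seq3: 6
  Seq1 vs Seq4: 7
  Seq1 vs Seq5: 4
  Seq2 vs Seq3: 7
  Seq2 vs Seq4: 9
  Seq2 vs Seq5: 6
  Seq3 vs Seq4: 11
  Seq3 vs Seq5: 7
  Seq4 vs Seq5: 8
The largest is 11 mismatches, between Seq3 and Seq4; p = 11/17 = 0.647.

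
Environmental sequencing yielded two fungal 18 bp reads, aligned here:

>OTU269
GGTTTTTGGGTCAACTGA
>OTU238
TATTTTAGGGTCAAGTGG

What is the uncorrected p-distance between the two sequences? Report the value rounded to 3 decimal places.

Mismatches occur at site 1 (G↔T), site 2 (G↔A), site 7 (T↔A), site 15 (C↔G), site 18 (A↔G).
There are 5 differences over 18 sites, so p = 5/18 = 0.278.

0.278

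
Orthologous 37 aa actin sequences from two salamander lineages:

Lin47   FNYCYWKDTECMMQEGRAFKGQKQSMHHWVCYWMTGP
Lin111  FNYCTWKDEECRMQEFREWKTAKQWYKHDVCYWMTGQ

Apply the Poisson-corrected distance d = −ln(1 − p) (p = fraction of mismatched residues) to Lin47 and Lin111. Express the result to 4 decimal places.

0.4329

Mismatches occur at site 5 (Y↔T), site 9 (T↔E), site 12 (M↔R), site 16 (G↔F), site 18 (A↔E), site 19 (F↔W), site 21 (G↔T), site 22 (Q↔A), site 25 (S↔W), site 26 (M↔Y), site 27 (H↔K), site 29 (W↔D), site 37 (P↔Q).
p = 13/37 = 0.351351.
d = −ln(1 − 0.351351) = −ln(0.648649) = 0.4329.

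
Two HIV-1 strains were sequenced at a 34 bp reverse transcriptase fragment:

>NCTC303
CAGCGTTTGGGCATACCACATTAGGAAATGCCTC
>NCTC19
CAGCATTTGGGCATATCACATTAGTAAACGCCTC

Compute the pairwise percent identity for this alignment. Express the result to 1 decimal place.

Differing sites — 5:G/A; 16:C/T; 25:G/T; 29:T/C.
30 of the 34 sites match, so the percent identity is 30/34 × 100 = 88.2%.

88.2%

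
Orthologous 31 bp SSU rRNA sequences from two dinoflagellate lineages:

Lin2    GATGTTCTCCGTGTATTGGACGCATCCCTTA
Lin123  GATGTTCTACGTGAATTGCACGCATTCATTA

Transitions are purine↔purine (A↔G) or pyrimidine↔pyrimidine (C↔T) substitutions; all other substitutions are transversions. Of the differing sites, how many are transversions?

Differing sites — 9:C/A (Tv); 14:T/A (Tv); 19:G/C (Tv); 26:C/T (Ti); 28:C/A (Tv).
Of the 5 differences, 1 transition and 4 transversions, so the answer is 4.

4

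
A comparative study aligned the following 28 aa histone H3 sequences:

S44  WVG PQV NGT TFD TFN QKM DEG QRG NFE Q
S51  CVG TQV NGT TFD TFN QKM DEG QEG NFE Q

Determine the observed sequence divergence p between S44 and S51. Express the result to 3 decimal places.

0.107

Differing sites — 1:W/C; 4:P/T; 23:R/E.
There are 3 differences over 28 sites, so p = 3/28 = 0.107.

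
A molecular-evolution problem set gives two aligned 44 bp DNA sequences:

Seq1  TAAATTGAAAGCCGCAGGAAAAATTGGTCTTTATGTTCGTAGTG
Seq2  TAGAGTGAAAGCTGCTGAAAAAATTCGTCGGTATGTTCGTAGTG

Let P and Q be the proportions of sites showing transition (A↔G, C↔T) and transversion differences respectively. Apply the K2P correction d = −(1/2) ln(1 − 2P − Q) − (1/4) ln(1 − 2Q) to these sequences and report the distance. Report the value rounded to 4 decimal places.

0.2083

Differing sites — 3:A/G (Ti); 5:T/G (Tv); 13:C/T (Ti); 16:A/T (Tv); 18:G/A (Ti); 26:G/C (Tv); 30:T/G (Tv); 31:T/G (Tv).
Of the 8 differences, 3 transitions and 5 transversions over 44 sites: P = 3/44 = 0.068182, Q = 5/44 = 0.113636.
d = −0.5·ln(0.750000) − 0.25·ln(0.772728) = −0.5·(-0.287682) − 0.25·(-0.257828) = 0.2083.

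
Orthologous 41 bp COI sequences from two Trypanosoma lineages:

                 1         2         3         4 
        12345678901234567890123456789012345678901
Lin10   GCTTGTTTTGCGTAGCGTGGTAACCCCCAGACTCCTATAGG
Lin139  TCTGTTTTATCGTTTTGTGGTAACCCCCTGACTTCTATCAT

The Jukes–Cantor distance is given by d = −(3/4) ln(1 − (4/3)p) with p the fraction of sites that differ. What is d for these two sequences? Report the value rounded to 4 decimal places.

Differing sites — 1:G/T; 4:T/G; 5:G/T; 9:T/A; 10:G/T; 14:A/T; 15:G/T; 16:C/T; 29:A/T; 34:C/T; 39:A/C; 40:G/A; 41:G/T.
p = 13/41 = 0.317073.
d = −0.75 · ln(1 − (4/3)·0.317073) = −0.75 · ln(0.577236) = −0.75 · (-0.549504) = 0.4121.

0.4121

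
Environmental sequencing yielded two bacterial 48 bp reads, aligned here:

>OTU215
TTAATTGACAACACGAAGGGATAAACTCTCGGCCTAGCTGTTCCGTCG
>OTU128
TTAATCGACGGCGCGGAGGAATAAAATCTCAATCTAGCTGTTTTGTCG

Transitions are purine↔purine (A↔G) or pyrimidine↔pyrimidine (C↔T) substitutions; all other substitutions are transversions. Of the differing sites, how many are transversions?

Differing sites — 6:T/C (Ti); 10:A/G (Ti); 11:A/G (Ti); 13:A/G (Ti); 16:A/G (Ti); 20:G/A (Ti); 26:C/A (Tv); 31:G/A (Ti); 32:G/A (Ti); 33:C/T (Ti); 43:C/T (Ti); 44:C/T (Ti).
Of the 12 differences, 11 transitions and 1 transversion, so the answer is 1.

1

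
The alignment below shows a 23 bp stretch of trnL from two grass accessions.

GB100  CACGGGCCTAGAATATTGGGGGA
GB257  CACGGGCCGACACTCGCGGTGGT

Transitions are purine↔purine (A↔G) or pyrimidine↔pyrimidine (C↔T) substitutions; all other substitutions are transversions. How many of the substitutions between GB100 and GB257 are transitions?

1

The sequences differ at positions 9 (T/G, transversion), 11 (G/C, transversion), 13 (A/C, transversion), 15 (A/C, transversion), 16 (T/G, transversion), 17 (T/C, transition), 20 (G/T, transversion), 23 (A/T, transversion).
Of the 8 differences, 1 transition and 7 transversions, so the answer is 1.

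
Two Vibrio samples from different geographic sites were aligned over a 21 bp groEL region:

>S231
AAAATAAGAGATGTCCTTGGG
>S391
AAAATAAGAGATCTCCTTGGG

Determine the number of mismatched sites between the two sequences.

The sequences differ at position 13 (G/C).
That gives 1 mismatch out of 21 aligned sites, so the Hamming distance is 1.

1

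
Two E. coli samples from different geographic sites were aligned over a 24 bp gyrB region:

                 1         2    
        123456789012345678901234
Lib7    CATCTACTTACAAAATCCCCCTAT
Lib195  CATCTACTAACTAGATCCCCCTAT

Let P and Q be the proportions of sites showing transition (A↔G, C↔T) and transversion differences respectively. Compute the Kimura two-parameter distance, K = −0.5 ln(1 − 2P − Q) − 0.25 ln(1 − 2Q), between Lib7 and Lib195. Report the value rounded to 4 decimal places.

0.1367

Mismatches occur at site 9 (T↔A, transversion), site 12 (A↔T, transversion), site 14 (A↔G, transition).
Of the 3 differences, 1 transition and 2 transversions over 24 sites: P = 1/24 = 0.041667, Q = 2/24 = 0.083333.
d = −0.5·ln(0.833333) − 0.25·ln(0.833334) = −0.5·(-0.182322) − 0.25·(-0.182321) = 0.1367.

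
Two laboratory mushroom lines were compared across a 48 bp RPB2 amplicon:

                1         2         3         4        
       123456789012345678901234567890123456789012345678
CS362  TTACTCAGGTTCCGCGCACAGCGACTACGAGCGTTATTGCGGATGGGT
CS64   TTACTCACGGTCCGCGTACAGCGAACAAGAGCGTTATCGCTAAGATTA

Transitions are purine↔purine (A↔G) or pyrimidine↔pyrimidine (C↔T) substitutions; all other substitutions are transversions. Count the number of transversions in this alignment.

9

Mismatches occur at site 8 (G→C, transversion), site 10 (T→G, transversion), site 17 (C→T, transition), site 25 (C→A, transversion), site 26 (T→C, transition), site 28 (C→A, transversion), site 38 (T→C, transition), site 41 (G→T, transversion), site 42 (G→A, transition), site 44 (T→G, transversion), site 45 (G→A, transition), site 46 (G→T, transversion), site 47 (G→T, transversion), site 48 (T→A, transversion).
Of the 14 differences, 5 transitions and 9 transversions, so the answer is 9.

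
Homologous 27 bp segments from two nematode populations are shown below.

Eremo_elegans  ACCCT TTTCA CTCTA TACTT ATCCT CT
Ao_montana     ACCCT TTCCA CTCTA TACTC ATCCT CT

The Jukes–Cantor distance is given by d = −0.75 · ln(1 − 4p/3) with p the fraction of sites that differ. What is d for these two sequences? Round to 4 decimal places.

The sequences differ at positions 8 (T/C), 20 (T/C).
p = 2/27 = 0.074074.
d = −0.75 · ln(1 − (4/3)·0.074074) = −0.75 · ln(0.901235) = −0.75 · (-0.103989) = 0.0780.

0.0780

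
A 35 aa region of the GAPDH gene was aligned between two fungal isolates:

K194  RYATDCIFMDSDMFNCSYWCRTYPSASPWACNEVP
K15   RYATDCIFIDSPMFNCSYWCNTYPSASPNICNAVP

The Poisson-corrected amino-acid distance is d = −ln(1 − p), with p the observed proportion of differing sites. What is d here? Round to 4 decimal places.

0.1881

Differing sites — 9:M/I; 12:D/P; 21:R/N; 29:W/N; 30:A/I; 33:E/A.
p = 6/35 = 0.171429.
d = −ln(1 − 0.171429) = −ln(0.828571) = 0.1881.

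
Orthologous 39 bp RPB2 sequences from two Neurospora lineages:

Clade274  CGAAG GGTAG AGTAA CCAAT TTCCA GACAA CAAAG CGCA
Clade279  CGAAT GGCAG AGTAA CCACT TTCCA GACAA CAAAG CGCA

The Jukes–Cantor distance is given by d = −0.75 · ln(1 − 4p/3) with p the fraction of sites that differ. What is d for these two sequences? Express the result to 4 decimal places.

Differing sites — 5:G/T; 8:T/C; 19:A/C.
p = 3/39 = 0.076923.
d = −0.75 · ln(1 − (4/3)·0.076923) = −0.75 · ln(0.897436) = −0.75 · (-0.108213) = 0.0812.

0.0812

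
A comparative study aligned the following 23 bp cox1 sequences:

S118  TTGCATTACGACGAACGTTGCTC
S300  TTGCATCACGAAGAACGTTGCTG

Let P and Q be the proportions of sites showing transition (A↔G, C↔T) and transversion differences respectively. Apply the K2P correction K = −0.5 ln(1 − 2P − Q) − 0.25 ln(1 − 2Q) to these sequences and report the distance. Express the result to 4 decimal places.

Mismatches occur at site 7 (T→C, transition), site 12 (C→A, transversion), site 23 (C→G, transversion).
Of the 3 differences, 1 transition and 2 transversions over 23 sites: P = 1/23 = 0.043478, Q = 2/23 = 0.086957.
d = −0.5·ln(0.826087) − 0.25·ln(0.826086) = −0.5·(-0.191055) − 0.25·(-0.191056) = 0.1433.

0.1433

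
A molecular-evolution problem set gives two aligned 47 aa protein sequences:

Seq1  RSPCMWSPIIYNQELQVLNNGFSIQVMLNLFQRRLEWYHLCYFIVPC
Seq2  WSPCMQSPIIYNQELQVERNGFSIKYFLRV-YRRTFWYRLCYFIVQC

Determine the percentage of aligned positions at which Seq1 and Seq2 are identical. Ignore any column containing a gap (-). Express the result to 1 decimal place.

Excluding the 1 gap column leaves 46 comparable sites.
The sequences differ at positions 1 (R/W), 6 (W/Q), 18 (L/E), 19 (N/R), 25 (Q/K), 26 (V/Y), 27 (M/F), 29 (N/R), 30 (L/V), 32 (Q/Y), 35 (L/T), 36 (E/F), 39 (H/R), 46 (P/Q).
32 of the 46 comparable sites match, so the percent identity is 32/46 × 100 = 69.6%.

69.6%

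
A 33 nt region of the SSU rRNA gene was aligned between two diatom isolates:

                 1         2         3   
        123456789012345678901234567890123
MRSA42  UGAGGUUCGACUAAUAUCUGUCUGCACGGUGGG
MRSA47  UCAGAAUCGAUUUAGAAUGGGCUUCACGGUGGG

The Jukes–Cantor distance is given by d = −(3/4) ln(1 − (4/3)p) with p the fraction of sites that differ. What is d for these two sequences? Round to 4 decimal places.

0.4408

The sequences differ at positions 2 (G/C), 5 (G/A), 6 (U/A), 11 (C/U), 13 (A/U), 15 (U/G), 17 (U/A), 18 (C/U), 19 (U/G), 21 (U/G), 24 (G/U).
p = 11/33 = 0.333333.
d = −0.75 · ln(1 − (4/3)·0.333333) = −0.75 · ln(0.555556) = −0.75 · (-0.587786) = 0.4408.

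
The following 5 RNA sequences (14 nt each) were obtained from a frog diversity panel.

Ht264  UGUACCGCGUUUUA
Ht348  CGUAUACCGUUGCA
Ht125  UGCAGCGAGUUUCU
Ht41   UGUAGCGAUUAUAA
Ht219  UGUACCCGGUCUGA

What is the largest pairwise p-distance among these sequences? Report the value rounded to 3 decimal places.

Pairwise Hamming distances:
  Ht264 vs Ht348: 6
  Ht264 vs Ht125: 5
  Ht264 vs Ht41: 5
  Ht264 vs Ht219: 4
  Ht348 vs Ht125: 8
  Ht348 vs Ht41: 9
  Ht348 vs Ht219: 7
  Ht125 vs Ht41: 5
  Ht125 vs Ht219: 7
  Ht41 vs Ht219: 6
The largest is 9 mismatches, between Ht348 and Ht41; p = 9/14 = 0.643.

0.643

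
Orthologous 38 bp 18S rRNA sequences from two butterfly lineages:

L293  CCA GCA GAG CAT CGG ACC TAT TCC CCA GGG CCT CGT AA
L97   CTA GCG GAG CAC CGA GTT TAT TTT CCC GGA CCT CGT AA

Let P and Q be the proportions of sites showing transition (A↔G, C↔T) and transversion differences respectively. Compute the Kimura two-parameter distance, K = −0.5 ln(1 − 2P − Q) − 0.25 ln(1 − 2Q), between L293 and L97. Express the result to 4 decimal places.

0.4157

Mismatches occur at site 2 (C↔T, transition), site 6 (A↔G, transition), site 12 (T↔C, transition), site 15 (G↔A, transition), site 16 (A↔G, transition), site 17 (C↔T, transition), site 18 (C↔T, transition), site 23 (C↔T, transition), site 24 (C↔T, transition), site 27 (A↔C, transversion), site 30 (G↔A, transition).
Of the 11 differences, 10 transitions and 1 transversion over 38 sites: P = 10/38 = 0.263158, Q = 1/38 = 0.026316.
d = −0.5·ln(0.447368) − 0.25·ln(0.947368) = −0.5·(-0.804374) − 0.25·(-0.054068) = 0.4157.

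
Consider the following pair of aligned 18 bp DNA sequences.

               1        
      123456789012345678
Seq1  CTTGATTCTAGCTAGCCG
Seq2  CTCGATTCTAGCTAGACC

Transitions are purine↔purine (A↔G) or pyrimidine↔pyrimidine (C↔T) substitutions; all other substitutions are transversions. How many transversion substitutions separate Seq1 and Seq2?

2

Mismatches occur at site 3 (T/C, transition), site 16 (C/A, transversion), site 18 (G/C, transversion).
Of the 3 differences, 1 transition and 2 transversions, so the answer is 2.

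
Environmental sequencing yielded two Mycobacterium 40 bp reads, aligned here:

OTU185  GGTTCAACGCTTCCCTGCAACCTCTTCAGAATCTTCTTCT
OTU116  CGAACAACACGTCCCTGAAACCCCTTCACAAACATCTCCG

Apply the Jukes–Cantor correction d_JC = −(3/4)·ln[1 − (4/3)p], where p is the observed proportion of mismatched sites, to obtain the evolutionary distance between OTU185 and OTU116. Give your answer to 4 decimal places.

The sequences differ at positions 1 (G/C), 3 (T/A), 4 (T/A), 9 (G/A), 11 (T/G), 18 (C/A), 23 (T/C), 29 (G/C), 32 (T/A), 34 (T/A), 38 (T/C), 40 (T/G).
p = 12/40 = 0.300000.
d = −0.75 · ln(1 − (4/3)·0.300000) = −0.75 · ln(0.600000) = −0.75 · (-0.510826) = 0.3831.

0.3831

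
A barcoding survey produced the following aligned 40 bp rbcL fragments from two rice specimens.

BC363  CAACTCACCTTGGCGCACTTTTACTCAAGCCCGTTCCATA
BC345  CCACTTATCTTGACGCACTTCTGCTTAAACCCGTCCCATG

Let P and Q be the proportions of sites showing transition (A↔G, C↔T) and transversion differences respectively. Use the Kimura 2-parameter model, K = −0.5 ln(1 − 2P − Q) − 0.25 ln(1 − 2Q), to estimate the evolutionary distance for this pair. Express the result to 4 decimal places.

0.3350

Differing sites — 2:A/C (Tv); 6:C/T (Ti); 8:C/T (Ti); 13:G/A (Ti); 21:T/C (Ti); 23:A/G (Ti); 26:C/T (Ti); 29:G/A (Ti); 35:T/C (Ti); 40:A/G (Ti).
Of the 10 differences, 9 transitions and 1 transversion over 40 sites: P = 9/40 = 0.225000, Q = 1/40 = 0.025000.
d = −0.5·ln(0.525000) − 0.25·ln(0.950000) = −0.5·(-0.644357) − 0.25·(-0.051293) = 0.3350.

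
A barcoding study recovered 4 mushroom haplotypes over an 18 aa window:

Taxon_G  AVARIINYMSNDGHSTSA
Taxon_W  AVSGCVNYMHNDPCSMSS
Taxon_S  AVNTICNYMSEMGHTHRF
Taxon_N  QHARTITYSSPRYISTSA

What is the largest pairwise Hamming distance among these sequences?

16

Pairwise Hamming distances:
  Taxon_G vs Taxon_W: 9
  Taxon_G vs Taxon_S: 9
  Taxon_G vs Taxon_N: 9
  Taxon_W vs Taxon_S: 13
  Taxon_W vs Taxon_N: 15
  Taxon_S vs Taxon_N: 16
The largest is 16, between Taxon_S and Taxon_N.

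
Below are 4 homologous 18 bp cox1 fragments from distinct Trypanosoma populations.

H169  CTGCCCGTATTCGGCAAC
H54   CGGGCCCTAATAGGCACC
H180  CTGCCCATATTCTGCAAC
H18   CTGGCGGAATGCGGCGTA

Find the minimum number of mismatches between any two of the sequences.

Pairwise Hamming distances:
  H169 vs H54: 6
  H169 vs H180: 2
  H169 vs H18: 7
  H54 vs H180: 7
  H54 vs H18: 10
  H180 vs H18: 9
The smallest is 2, between H169 and H180.

2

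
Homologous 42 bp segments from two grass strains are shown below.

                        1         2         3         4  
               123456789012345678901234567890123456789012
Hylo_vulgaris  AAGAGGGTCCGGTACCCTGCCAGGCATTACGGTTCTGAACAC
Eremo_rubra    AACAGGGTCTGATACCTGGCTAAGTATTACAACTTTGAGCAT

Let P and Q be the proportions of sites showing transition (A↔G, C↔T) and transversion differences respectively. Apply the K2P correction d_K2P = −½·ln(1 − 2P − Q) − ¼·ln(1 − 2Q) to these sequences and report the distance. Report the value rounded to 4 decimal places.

0.5076

Mismatches occur at site 3 (G↔C, transversion), site 10 (C↔T, transition), site 12 (G↔A, transition), site 17 (C↔T, transition), site 18 (T↔G, transversion), site 21 (C↔T, transition), site 23 (G↔A, transition), site 25 (C↔T, transition), site 31 (G↔A, transition), site 32 (G↔A, transition), site 33 (T↔C, transition), site 35 (C↔T, transition), site 39 (A↔G, transition), site 42 (C↔T, transition).
Of the 14 differences, 12 transitions and 2 transversions over 42 sites: P = 12/42 = 0.285714, Q = 2/42 = 0.047619.
d = −0.5·ln(0.380953) − 0.25·ln(0.904762) = −0.5·(-0.965079) − 0.25·(-0.100083) = 0.5076.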